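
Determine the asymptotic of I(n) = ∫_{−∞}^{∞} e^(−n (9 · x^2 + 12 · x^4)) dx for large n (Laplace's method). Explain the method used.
I(n) ~ sqrt(π/(9n))

φ(x) = 9 · x^2 + 12 · x^4 has its unique global minimum at x* = 0 (since φ'(x) = 18x + 48x^3 = 0 only at x = 0 for real x with both coefficients positive, and φ → ∞ as |x| → ∞). At x* = 0, φ(0) = 0 and φ''(0) = 18. Laplace's method then gives
  I(n) ~ sqrt(2π / (n · φ''(0))) · e^(−n φ(0)) = sqrt(2π / (18n)) = sqrt(π/(9n)).
The 12 · x^4 term contributes only at subleading order (an O(1/n) relative correction).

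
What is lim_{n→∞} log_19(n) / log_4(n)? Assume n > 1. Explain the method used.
lim = ln(4) / ln(19) = log_19(4)

Change of base: log_19(n) = ln n / ln 19 and log_4(n) = ln n / ln 4. The ratio is (ln n / ln 19) · (ln 4 / ln n) = ln 4 / ln 19, a constant independent of n. So the limit is ln 4 / ln 19 = log_19(4).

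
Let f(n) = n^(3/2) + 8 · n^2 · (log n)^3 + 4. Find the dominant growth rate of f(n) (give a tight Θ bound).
f(n) ∈ Θ(n^2 · (log n)^3)

Compare the terms by growth order. For large n, n^a · (log n)^b dominates n^a' · (log n)^b' iff a > a', or (a = a' and b > b'). Ranking the 3 terms shows the dominant one is 8 · n^2 · (log n)^3. Hence f(n) ∈ Θ(n^2 · (log n)^3).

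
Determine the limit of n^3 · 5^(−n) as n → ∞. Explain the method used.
lim = 0

Exponentials with base > 1 dominate every fixed polynomial: for any fixed c, n^c / 5^n → 0 as n → ∞ (e.g. by the ratio test, or by writing 5^n = e^(n ln 5) and noting e^(n ln 5) / n^c → ∞). Hence n^3 · 5^(−n) = n^3 / 5^n → 0.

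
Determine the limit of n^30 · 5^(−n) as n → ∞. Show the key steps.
lim = 0

Exponentials with base > 1 dominate every fixed polynomial: for any fixed c, n^c / 5^n → 0 as n → ∞ (e.g. by the ratio test, or by writing 5^n = e^(n ln 5) and noting e^(n ln 5) / n^c → ∞). Hence n^30 · 5^(−n) = n^30 / 5^n → 0.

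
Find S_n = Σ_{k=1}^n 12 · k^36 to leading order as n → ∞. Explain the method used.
S_n ~ 12 · n^37 / 37

By integral comparison (Euler-Maclaurin), Σ_{k=1}^n 12 · k^36 = 12 · ∫_0^n x^36 dx + O(n^36) = 12 · n^37/37 + O(n^36). (Equivalently, Faulhaber's formula gives the same leading term.)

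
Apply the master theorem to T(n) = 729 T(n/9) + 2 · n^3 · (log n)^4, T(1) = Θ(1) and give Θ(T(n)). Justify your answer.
T(n) = Θ(n^3 · (log n)^5)

Here log_9 729 = 3 and f(n) = 2 · n^3 · (log n)^4 = Θ(n^(log_9 729) · (log n)^4). This is the extended Case 2 of the master theorem (f matches the critical exponent up to log factors), giving T(n) = Θ(n^(log_9 729) · (log n)^(4+1)) = Θ(n^3 · (log n)^5).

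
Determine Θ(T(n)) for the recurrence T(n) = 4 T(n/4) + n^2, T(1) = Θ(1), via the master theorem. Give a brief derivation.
T(n) = Θ(n^2)

log_4 4 ≈ 1.000. f(n) = n^2 dominates n^(log_4 4) since 2 > 1.000, and the regularity condition a·f(n/b) = 4·(n/4)^2 = (4/16)·n^2 ≤ c·f(n) holds with c = 4/16 ≈ 0.25 < 1. So this is Case 3: T(n) = Θ(f(n)) = Θ(n^2).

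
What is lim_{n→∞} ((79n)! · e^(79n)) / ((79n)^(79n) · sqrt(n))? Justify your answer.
lim = sqrt(2π·79)

Stirling: (79n)! ~ sqrt(2π·79n) · (79n/e)^(79n). Hence
  (79n)! · e^(79n) / (79n)^(79n) ~ sqrt(2π·79n).
Dividing by sqrt(n): sqrt(2π·79n) / sqrt(n) = sqrt(2π·79) · n^((1−1)/2), so the limit is sqrt(2π·79).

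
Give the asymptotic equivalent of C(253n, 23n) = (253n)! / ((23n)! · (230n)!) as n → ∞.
C(253n, 23n) ~ (285311670611/10000000000)^(23n) · sqrt(11/(20π·23n))

Write N = 23n. Apply Stirling to each factorial:
  (11N)! ~ sqrt(2π·11N) · (11N/e)^(11N),
  N! ~ sqrt(2π N) · (N/e)^N,
  (10N)! ~ sqrt(2π·10N) · (10N/e)^(10N).
The exponential factors combine to (11N)^(11N) / (N^N · (10N)^(10N)) = 11^(11N)/10^(10N) = (11^11/10^10)^N = (285311670611/10000000000)^N.
The square-root prefactors combine to sqrt(2π·11N) / (sqrt(2π N)·sqrt(2π·10N)) = sqrt(11 / (2π·10·N)) = sqrt(11/(20π·23n)).
Substituting N = 23n: C(253n, 23n) ~ (285311670611/10000000000)^(23n) · sqrt(11/(20π·23n)).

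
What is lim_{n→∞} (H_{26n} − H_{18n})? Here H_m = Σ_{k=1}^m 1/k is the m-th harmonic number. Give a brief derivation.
lim = ln(26/18) = ln(13/9)

Euler-Maclaurin gives H_m = ln m + γ + 1/(2m) + O(1/m^2). The γ and O(1/m) terms cancel in the difference:
  H_{26n} − H_{18n} = ln(26n) − ln(18n) + O(1/n) = ln(26/18) + O(1/n).
Hence the limit is ln(26/18) = ln(13/9).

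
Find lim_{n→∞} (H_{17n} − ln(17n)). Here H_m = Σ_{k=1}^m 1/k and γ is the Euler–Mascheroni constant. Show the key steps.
lim = γ

By Euler-Maclaurin, H_m = ln m + γ + O(1/m). So
  H_{17n} − ln(17n) = ln(17n) + γ − ln(17n) + O(1/n)
                       = ln(17/17) + γ + O(1/n).
Hence the limit is γ (since ln 1 = 0).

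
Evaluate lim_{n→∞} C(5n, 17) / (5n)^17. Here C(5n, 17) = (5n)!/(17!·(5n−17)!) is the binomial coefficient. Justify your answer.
lim = 1/17! = 1/355687428096000

With N = 5n → ∞: C(N, 17) / N^17 = [N(N−1)…(N−16)] / (17! · N^17) = (1/17!) · 1 · (1 − 1/(5n)) · … · (1 − 16/(5n)). Each factor → 1 as N → ∞, so the limit is 1/17! = 1/355687428096000.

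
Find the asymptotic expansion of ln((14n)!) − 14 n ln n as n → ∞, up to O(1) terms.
ln((14n)!) − 14 n ln n = 14(ln 14 − 1) n + (1/2) ln(2π·14n) + O(1/n)

Stirling: ln((14n)!) = 14n ln(14n) − 14n + (1/2) ln(2π·14n) + O(1/n).
Since 14n ln(14n) = 14n ln n + 14n ln 14, subtracting 14n ln n cancels the n ln n term exactly. What remains is 14(ln 14 − 1) n + (1/2) ln(2π·14n) + O(1/n).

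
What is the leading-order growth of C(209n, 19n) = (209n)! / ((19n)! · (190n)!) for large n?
C(209n, 19n) ~ (285311670611/10000000000)^(19n) · sqrt(11/(20π·19n))

Write N = 19n. Apply Stirling to each factorial:
  (11N)! ~ sqrt(2π·11N) · (11N/e)^(11N),
  N! ~ sqrt(2π N) · (N/e)^N,
  (10N)! ~ sqrt(2π·10N) · (10N/e)^(10N).
The exponential factors combine to (11N)^(11N) / (N^N · (10N)^(10N)) = 11^(11N)/10^(10N) = (11^11/10^10)^N = (285311670611/10000000000)^N.
The square-root prefactors combine to sqrt(2π·11N) / (sqrt(2π N)·sqrt(2π·10N)) = sqrt(11 / (2π·10·N)) = sqrt(11/(20π·19n)).
Substituting N = 19n: C(209n, 19n) ~ (285311670611/10000000000)^(19n) · sqrt(11/(20π·19n)).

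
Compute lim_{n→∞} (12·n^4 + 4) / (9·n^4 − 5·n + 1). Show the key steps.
lim = 12/9 = 4/3

For large n the leading n^4 terms dominate both numerator and denominator. Dividing top and bottom by n^4, every other term tends to 0, leaving 12/9 = 4/3.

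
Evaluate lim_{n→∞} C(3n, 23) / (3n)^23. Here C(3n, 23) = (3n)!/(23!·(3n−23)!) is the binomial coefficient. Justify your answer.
lim = 1/23! = 1/25852016738884976640000

With N = 3n → ∞: C(N, 23) / N^23 = [N(N−1)…(N−22)] / (23! · N^23) = (1/23!) · 1 · (1 − 1/(3n)) · … · (1 − 22/(3n)). Each factor → 1 as N → ∞, so the limit is 1/23! = 1/25852016738884976640000.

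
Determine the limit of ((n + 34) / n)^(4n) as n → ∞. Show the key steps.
lim = e^136

Rewrite as (1 + 34/n)^(4n). By the standard limit (1 + x/n)^n → e^x, we have (1 + 34/n)^n → e^34, and raising to the 4th power gives e^136.
More precisely, ln[(1 + 34/n)^(4n)] = 4n · ln(1 + 34/n) = 4n · (34/n + O(1/n^2)) = 136 + O(1/n) → 136.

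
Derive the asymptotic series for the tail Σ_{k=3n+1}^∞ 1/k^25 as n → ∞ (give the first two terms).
Σ_{k>3n} 1/k^25 = 1/(24 · (3n)^24) − 1/(2 · (3n)^25) + O(1/(3n)^26)

Compare to the integral: ∫_{3n}^∞ x^(−25) dx = [−x^(−24)/24]_{3n}^∞ = 1/((25−1)·(3n)^24). The Euler-Maclaurin correction adds −f(3n)/2 = −1/(2·(3n)^25). Euler-Maclaurin then gives
  Σ_{k>3n} 1/k^25 = ∫_{3n}^∞ dx/x^25 − 1/(2·(3n)^25) + O(1/(3n)^26).
(Equivalently this is ζ(25) − Σ_{k≤3n} 1/k^25.)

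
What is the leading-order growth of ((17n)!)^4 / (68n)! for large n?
((17n)!)^4/(68n)! ~ ((2π·17n)^(3/2) / 2) · 4^(−4·17n)  →  0

Write N = 17n. Stirling: N! ~ sqrt(2π N)(N/e)^N and (4N)! ~ sqrt(2π·4N)·(4N/e)^(4N).
  (N!)^4/(4N)! ~ (2π N)^(4/2) (N/e)^(4N) / [sqrt(2π·4N) (4N/e)^(4N)]
     = (2π N)^(4/2) / sqrt(2π·4N) · (N/(4N))^(4N)
     = (2π N)^((4−1)/2) / 2 · 4^(−4N).
Since 4^4 > 1, the factor 4^(−4N) decays exponentially, so the ratio → 0. Substituting N = 17n gives the stated form.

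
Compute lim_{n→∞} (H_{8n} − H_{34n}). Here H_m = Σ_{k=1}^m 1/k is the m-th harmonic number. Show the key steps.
lim = ln(8/34) = ln(4/17)

Euler-Maclaurin gives H_m = ln m + γ + 1/(2m) + O(1/m^2). The γ and O(1/m) terms cancel in the difference:
  H_{8n} − H_{34n} = ln(8n) − ln(34n) + O(1/n) = ln(8/34) + O(1/n).
Hence the limit is ln(8/34) = ln(4/17).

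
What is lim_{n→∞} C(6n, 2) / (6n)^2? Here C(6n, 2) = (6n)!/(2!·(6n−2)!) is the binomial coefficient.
lim = 1/2! = 1/2

With N = 6n → ∞: C(N, 2) / N^2 = [N(N−1)…(N−1)] / (2! · N^2) = (1/2!) · 1 · (1 − 1/(6n)). Each factor → 1 as N → ∞, so the limit is 1/2! = 1/2.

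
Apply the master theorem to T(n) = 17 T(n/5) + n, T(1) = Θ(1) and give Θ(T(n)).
T(n) = Θ(n^(log_5 17))

Master theorem: compare f(n) = n to n^(log_5 17) where log_5 17 ≈ 1.760. Since 1 < log_5 17, we have f(n) = O(n^(log_5 17 − ε)) for some ε > 0 — Case 1. Hence T(n) = Θ(n^(log_5 17)).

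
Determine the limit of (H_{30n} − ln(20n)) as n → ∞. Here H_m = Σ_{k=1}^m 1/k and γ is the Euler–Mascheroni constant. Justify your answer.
lim = ln(3/2) + γ

By Euler-Maclaurin, H_m = ln m + γ + O(1/m). So
  H_{30n} − ln(20n) = ln(30n) + γ − ln(20n) + O(1/n)
                       = ln(30/20) + γ + O(1/n).
Hence the limit is ln(30/20) + γ (= ln(3/2)).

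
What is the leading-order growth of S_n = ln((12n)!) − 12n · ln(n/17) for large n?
S_n ~ 12n · (ln 204 − 1) + O(ln n)

Stirling: ln((12n)!) = 12n ln(12n) − 12n + O(ln n).
  S_n = 12n ln(12n) − 12n − 12n ln(n/17) + O(ln n)
      = 12n ln(12n) − 12n ln n + 12n ln 17 − 12n + O(ln n)
      = 12n ln 12 + 12n ln 17 − 12n + O(ln n)
      = 12n (ln 204 − 1) + O(ln n).
Numerically ln(204) − 1 ≈ 4.3181.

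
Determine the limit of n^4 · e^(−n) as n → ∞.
lim = 0

Exponentials with base > 1 dominate every fixed polynomial: for any fixed c, n^c / e^n → 0 as n → ∞ (e.g. by the ratio test, or since e^n grows faster than any power of n). Hence n^4 · e^(−n) = n^4 / e^n → 0.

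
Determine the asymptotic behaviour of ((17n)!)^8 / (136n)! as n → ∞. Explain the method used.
((17n)!)^8/(136n)! ~ ((2π·17n)^(7/2) / sqrt(8)) · 8^(−8·17n)  →  0

Write N = 17n. Stirling: N! ~ sqrt(2π N)(N/e)^N and (8N)! ~ sqrt(2π·8N)·(8N/e)^(8N).
  (N!)^8/(8N)! ~ (2π N)^(8/2) (N/e)^(8N) / [sqrt(2π·8N) (8N/e)^(8N)]
     = (2π N)^(8/2) / sqrt(2π·8N) · (N/(8N))^(8N)
     = (2π N)^((8−1)/2) / sqrt(8) · 8^(−8N).
Since 8^8 > 1, the factor 8^(−8N) decays exponentially, so the ratio → 0. Substituting N = 17n gives the stated form.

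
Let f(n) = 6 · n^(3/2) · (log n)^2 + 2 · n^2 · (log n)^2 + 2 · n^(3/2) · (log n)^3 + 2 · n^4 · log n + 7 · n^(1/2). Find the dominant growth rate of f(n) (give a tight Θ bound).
f(n) ∈ Θ(n^4 · log n)

Compare the terms by growth order. For large n, n^a · (log n)^b dominates n^a' · (log n)^b' iff a > a', or (a = a' and b > b'). Ranking the 5 terms shows the dominant one is 2 · n^4 · log n. Hence f(n) ∈ Θ(n^4 · log n).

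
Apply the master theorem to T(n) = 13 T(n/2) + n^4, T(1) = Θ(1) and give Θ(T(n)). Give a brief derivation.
T(n) = Θ(n^4)

log_2 13 ≈ 3.700. f(n) = n^4 dominates n^(log_2 13) since 4 > 3.700, and the regularity condition a·f(n/b) = 13·(n/2)^4 = (13/16)·n^4 ≤ c·f(n) holds with c = 13/16 ≈ 0.812 < 1. So this is Case 3: T(n) = Θ(f(n)) = Θ(n^4).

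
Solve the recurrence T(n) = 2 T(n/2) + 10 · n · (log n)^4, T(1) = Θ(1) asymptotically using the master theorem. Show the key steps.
T(n) = Θ(n · (log n)^5)

Here log_2 2 = 1 and f(n) = 10 · n · (log n)^4 = Θ(n^(log_2 2) · (log n)^4). This is the extended Case 2 of the master theorem (f matches the critical exponent up to log factors), giving T(n) = Θ(n^(log_2 2) · (log n)^(4+1)) = Θ(n · (log n)^5).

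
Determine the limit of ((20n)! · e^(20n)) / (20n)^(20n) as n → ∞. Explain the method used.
lim = ∞

Stirling: (20n)! ~ sqrt(2π·20n) · (20n/e)^(20n). Hence
  (20n)! · e^(20n) / (20n)^(20n) ~ sqrt(2π·20n) = sqrt(2π·20) · sqrt(n) → ∞.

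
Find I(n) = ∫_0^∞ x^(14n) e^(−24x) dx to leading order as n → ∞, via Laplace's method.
I(n) ~ (sqrt(2π·14n) / 24) · (14n/(24e))^(14n)

Write the integrand as exp(14n ln x − 24x) and set f(x) = 14n ln x − 24x. Then f'(x) = 14n/x − 24 = 0 at x* = 14n/24, and f''(x*) = −14n/x*^2 = −24^2/(14n). Laplace's method (interior maximum) gives
  I(n) ~ e^(f(x*)) · sqrt(2π / |f''(x*)|)
        = exp(14n ln(14n/24) − 14n) · sqrt(2π · 14n / 24^2)
        = (14n/24)^(14n) e^(−14n) · sqrt(2π·14n) / 24
        = (sqrt(2π·14n) / 24) · (14n/(24e))^(14n).
This matches Γ(14n+1)/24^(14n+1) with Stirling applied to Γ.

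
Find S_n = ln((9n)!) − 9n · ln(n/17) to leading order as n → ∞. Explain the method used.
S_n ~ 9n · (ln 153 − 1) + O(ln n)

Stirling: ln((9n)!) = 9n ln(9n) − 9n + O(ln n).
  S_n = 9n ln(9n) − 9n − 9n ln(n/17) + O(ln n)
      = 9n ln(9n) − 9n ln n + 9n ln 17 − 9n + O(ln n)
      = 9n ln 9 + 9n ln 17 − 9n + O(ln n)
      = 9n (ln 153 − 1) + O(ln n).
Numerically ln(153) − 1 ≈ 4.0304.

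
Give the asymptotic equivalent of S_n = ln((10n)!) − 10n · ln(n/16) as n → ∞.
S_n ~ 10n · (ln 160 − 1) + O(ln n)

Stirling: ln((10n)!) = 10n ln(10n) − 10n + O(ln n).
  S_n = 10n ln(10n) − 10n − 10n ln(n/16) + O(ln n)
      = 10n ln(10n) − 10n ln n + 10n ln 16 − 10n + O(ln n)
      = 10n ln 10 + 10n ln 16 − 10n + O(ln n)
      = 10n (ln 160 − 1) + O(ln n).
Numerically ln(160) − 1 ≈ 4.0752.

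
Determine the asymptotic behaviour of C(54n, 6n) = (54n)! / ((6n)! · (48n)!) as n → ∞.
C(54n, 6n) ~ (387420489/16777216)^(6n) · sqrt(9/(16π·6n))

Write N = 6n. Apply Stirling to each factorial:
  (9N)! ~ sqrt(2π·9N) · (9N/e)^(9N),
  N! ~ sqrt(2π N) · (N/e)^N,
  (8N)! ~ sqrt(2π·8N) · (8N/e)^(8N).
The exponential factors combine to (9N)^(9N) / (N^N · (8N)^(8N)) = 9^(9N)/8^(8N) = (9^9/8^8)^N = (387420489/16777216)^N.
The square-root prefactors combine to sqrt(2π·9N) / (sqrt(2π N)·sqrt(2π·8N)) = sqrt(9 / (2π·8·N)) = sqrt(9/(16π·6n)).
Substituting N = 6n: C(54n, 6n) ~ (387420489/16777216)^(6n) · sqrt(9/(16π·6n)).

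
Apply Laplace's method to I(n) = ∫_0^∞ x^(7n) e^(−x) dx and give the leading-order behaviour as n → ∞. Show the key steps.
I(n) ~ sqrt(2π·7n) · (7n/e)^(7n)

Write the integrand as exp(7n ln x − x) and set f(x) = 7n ln x − x. Then f'(x) = 7n/x − 1 = 0 at x* = 7n, and f''(x*) = −7n/x*^2 = −1/(7n). Laplace's method (interior maximum) gives
  I(n) ~ e^(f(x*)) · sqrt(2π / |f''(x*)|)
        = exp(7n ln(7n) − 7n) · sqrt(2π · 7n)
        = (7n)^(7n) e^(−7n) · sqrt(2π·7n)
        = sqrt(2π·7n) · (7n/e)^(7n).
This matches Γ(7n+1) with Stirling applied to Γ.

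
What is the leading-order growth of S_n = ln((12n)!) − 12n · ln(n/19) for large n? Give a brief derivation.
S_n ~ 12n · (ln 228 − 1) + O(ln n)

Stirling: ln((12n)!) = 12n ln(12n) − 12n + O(ln n).
  S_n = 12n ln(12n) − 12n − 12n ln(n/19) + O(ln n)
      = 12n ln(12n) − 12n ln n + 12n ln 19 − 12n + O(ln n)
      = 12n ln 12 + 12n ln 19 − 12n + O(ln n)
      = 12n (ln 228 − 1) + O(ln n).
Numerically ln(228) − 1 ≈ 4.4293.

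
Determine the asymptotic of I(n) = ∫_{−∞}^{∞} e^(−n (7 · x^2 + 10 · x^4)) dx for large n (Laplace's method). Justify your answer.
I(n) ~ sqrt(π/(7n))

φ(x) = 7 · x^2 + 10 · x^4 has its unique global minimum at x* = 0 (since φ'(x) = 14x + 40x^3 = 0 only at x = 0 for real x with both coefficients positive, and φ → ∞ as |x| → ∞). At x* = 0, φ(0) = 0 and φ''(0) = 14. Laplace's method then gives
  I(n) ~ sqrt(2π / (n · φ''(0))) · e^(−n φ(0)) = sqrt(2π / (14n)) = sqrt(π/(7n)).
The 10 · x^4 term contributes only at subleading order (an O(1/n) relative correction).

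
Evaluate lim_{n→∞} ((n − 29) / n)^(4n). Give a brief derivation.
lim = e^(−116)

Rewrite as (1 − 29/n)^(4n). By the standard limit (1 + x/n)^n → e^x, we have (1 − 29/n)^n → e^(−29), and raising to the 4th power gives e^(−116).
More precisely, ln[(1 − 29/n)^(4n)] = 4n · ln(1 − 29/n) = 4n · (-29/n + O(1/n^2)) = -116 + O(1/n) → -116.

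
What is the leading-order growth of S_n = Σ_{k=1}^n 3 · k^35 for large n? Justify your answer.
S_n ~ n^36 / 12

By integral comparison (Euler-Maclaurin), Σ_{k=1}^n 3 · k^35 = 3 · ∫_0^n x^35 dx + O(n^35) = 3 · n^36/36 = n^36 / 12 + O(n^35). (Equivalently, Faulhaber's formula gives the same leading term.)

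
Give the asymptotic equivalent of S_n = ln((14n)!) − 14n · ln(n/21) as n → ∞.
S_n ~ 14n · (ln 294 − 1) + O(ln n)

Stirling: ln((14n)!) = 14n ln(14n) − 14n + O(ln n).
  S_n = 14n ln(14n) − 14n − 14n ln(n/21) + O(ln n)
      = 14n ln(14n) − 14n ln n + 14n ln 21 − 14n + O(ln n)
      = 14n ln 14 + 14n ln 21 − 14n + O(ln n)
      = 14n (ln 294 − 1) + O(ln n).
Numerically ln(294) − 1 ≈ 4.6836.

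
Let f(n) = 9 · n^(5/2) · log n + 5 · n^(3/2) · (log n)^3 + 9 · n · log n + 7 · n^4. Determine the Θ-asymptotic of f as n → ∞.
f(n) ∈ Θ(n^4)

Compare the terms by growth order. For large n, n^a · (log n)^b dominates n^a' · (log n)^b' iff a > a', or (a = a' and b > b'). Ranking the 4 terms shows the dominant one is 7 · n^4. Hence f(n) ∈ Θ(n^4).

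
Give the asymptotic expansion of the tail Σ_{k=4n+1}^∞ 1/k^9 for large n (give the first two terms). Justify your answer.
Σ_{k>4n} 1/k^9 = 1/(8 · (4n)^8) − 1/(2 · (4n)^9) + O(1/(4n)^10)

Compare to the integral: ∫_{4n}^∞ x^(−9) dx = [−x^(−8)/8]_{4n}^∞ = 1/((9−1)·(4n)^8). The Euler-Maclaurin correction adds −f(4n)/2 = −1/(2·(4n)^9). Euler-Maclaurin then gives
  Σ_{k>4n} 1/k^9 = ∫_{4n}^∞ dx/x^9 − 1/(2·(4n)^9) + O(1/(4n)^10).
(Equivalently this is ζ(9) − Σ_{k≤4n} 1/k^9.)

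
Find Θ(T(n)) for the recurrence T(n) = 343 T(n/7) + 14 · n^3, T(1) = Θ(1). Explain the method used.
T(n) = Θ(n^3 log n)

log_7 343 = 3, and f(n) = 14 · n^3 = Θ(n^(log_7 343)). This is Case 2 of the master theorem: T(n) = Θ(f(n) · log n) = Θ(n^3 log n).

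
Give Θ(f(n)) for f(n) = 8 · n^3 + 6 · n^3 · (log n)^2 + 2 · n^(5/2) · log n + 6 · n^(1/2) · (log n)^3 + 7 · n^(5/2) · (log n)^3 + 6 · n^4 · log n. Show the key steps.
f(n) ∈ Θ(n^4 · log n)

Compare the terms by growth order. For large n, n^a · (log n)^b dominates n^a' · (log n)^b' iff a > a', or (a = a' and b > b'). Ranking the 6 terms shows the dominant one is 6 · n^4 · log n. Hence f(n) ∈ Θ(n^4 · log n).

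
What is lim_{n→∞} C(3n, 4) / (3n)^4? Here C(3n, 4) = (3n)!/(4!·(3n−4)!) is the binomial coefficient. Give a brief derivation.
lim = 1/4! = 1/24

With N = 3n → ∞: C(N, 4) / N^4 = [N(N−1)…(N−3)] / (4! · N^4) = (1/4!) · 1 · (1 − 1/(3n)) · (1 − 2/(3n)) · (1 − 3/(3n)). Each factor → 1 as N → ∞, so the limit is 1/4! = 1/24.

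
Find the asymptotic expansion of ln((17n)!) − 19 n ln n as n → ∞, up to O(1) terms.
ln((17n)!) − 19 n ln n = −2 n ln n + 17(ln 17 − 1) n + (1/2) ln(2π·17n) + O(1/n)

Stirling: ln((17n)!) = 17n ln(17n) − 17n + (1/2) ln(2π·17n) + O(1/n).
Expand 17n ln(17n) = 17n (ln n + ln 17) = 17n ln n + 17n ln 17.
Subtract 19n ln n: leading term is (17 − 19) n ln n = −2 n ln n. The next term is 17n ln 17 − 17n = 17(ln 17 − 1) n. Then the (1/2) ln(2π·17n) correction.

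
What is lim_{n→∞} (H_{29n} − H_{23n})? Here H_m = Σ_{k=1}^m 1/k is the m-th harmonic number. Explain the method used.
lim = ln(29/23)

Euler-Maclaurin gives H_m = ln m + γ + 1/(2m) + O(1/m^2). The γ and O(1/m) terms cancel in the difference:
  H_{29n} − H_{23n} = ln(29n) − ln(23n) + O(1/n) = ln(29/23) + O(1/n).
Hence the limit is ln(29/23).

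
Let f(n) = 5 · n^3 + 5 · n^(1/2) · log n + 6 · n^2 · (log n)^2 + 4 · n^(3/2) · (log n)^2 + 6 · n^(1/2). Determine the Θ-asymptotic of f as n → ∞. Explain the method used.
f(n) ∈ Θ(n^3)

Compare the terms by growth order. For large n, n^a · (log n)^b dominates n^a' · (log n)^b' iff a > a', or (a = a' and b > b'). Ranking the 5 terms shows the dominant one is 5 · n^3. Hence f(n) ∈ Θ(n^3).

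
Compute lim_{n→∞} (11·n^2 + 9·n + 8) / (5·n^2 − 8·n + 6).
lim = 11/5

For large n the leading n^2 terms dominate both numerator and denominator. Dividing top and bottom by n^2, every other term tends to 0, leaving 11/5.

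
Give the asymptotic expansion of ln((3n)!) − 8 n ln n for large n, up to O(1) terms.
ln((3n)!) − 8 n ln n = −5 n ln n + 3(ln 3 − 1) n + (1/2) ln(2π·3n) + O(1/n)

Stirling: ln((3n)!) = 3n ln(3n) − 3n + (1/2) ln(2π·3n) + O(1/n).
Expand 3n ln(3n) = 3n (ln n + ln 3) = 3n ln n + 3n ln 3.
Subtract 8n ln n: leading term is (3 − 8) n ln n = −5 n ln n. The next term is 3n ln 3 − 3n = 3(ln 3 − 1) n. Then the (1/2) ln(2π·3n) correction.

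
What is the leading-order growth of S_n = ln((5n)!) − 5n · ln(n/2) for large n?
S_n ~ 5n · (ln 10 − 1) + O(ln n)

Stirling: ln((5n)!) = 5n ln(5n) − 5n + O(ln n).
  S_n = 5n ln(5n) − 5n − 5n ln(n/2) + O(ln n)
      = 5n ln(5n) − 5n ln n + 5n ln 2 − 5n + O(ln n)
      = 5n ln 5 + 5n ln 2 − 5n + O(ln n)
      = 5n (ln 10 − 1) + O(ln n).
Numerically ln(10) − 1 ≈ 1.3026.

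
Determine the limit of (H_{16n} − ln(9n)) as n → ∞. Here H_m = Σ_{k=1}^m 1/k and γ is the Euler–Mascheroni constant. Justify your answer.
lim = ln(16/9) + γ

By Euler-Maclaurin, H_m = ln m + γ + O(1/m). So
  H_{16n} − ln(9n) = ln(16n) + γ − ln(9n) + O(1/n)
                       = ln(16/9) + γ + O(1/n).
Hence the limit is ln(16/9) + γ.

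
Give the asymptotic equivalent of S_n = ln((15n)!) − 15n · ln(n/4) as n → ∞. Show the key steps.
S_n ~ 15n · (ln 60 − 1) + O(ln n)

Stirling: ln((15n)!) = 15n ln(15n) − 15n + O(ln n).
  S_n = 15n ln(15n) − 15n − 15n ln(n/4) + O(ln n)
      = 15n ln(15n) − 15n ln n + 15n ln 4 − 15n + O(ln n)
      = 15n ln 15 + 15n ln 4 − 15n + O(ln n)
      = 15n (ln 60 − 1) + O(ln n).
Numerically ln(60) − 1 ≈ 3.0943.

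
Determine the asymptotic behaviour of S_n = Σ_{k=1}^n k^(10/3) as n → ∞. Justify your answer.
S_n ~ (3/13) · n^(13/3)

Integral comparison: Σ_{k=1}^n k^(10/3) = ∫_0^n x^(10/3) dx + O(n^(10/3)). The integral is n^(1 + 10/3) / (1 + 10/3) = n^((10+3)/3) / ((10+3)/3) = (3/13) · n^(13/3).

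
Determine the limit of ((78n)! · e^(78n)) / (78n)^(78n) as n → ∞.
lim = ∞

Stirling: (78n)! ~ sqrt(2π·78n) · (78n/e)^(78n). Hence
  (78n)! · e^(78n) / (78n)^(78n) ~ sqrt(2π·78n) = sqrt(2π·78) · sqrt(n) → ∞.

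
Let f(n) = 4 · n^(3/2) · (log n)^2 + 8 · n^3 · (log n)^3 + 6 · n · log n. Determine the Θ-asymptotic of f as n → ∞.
f(n) ∈ Θ(n^3 · (log n)^3)

Compare the terms by growth order. For large n, n^a · (log n)^b dominates n^a' · (log n)^b' iff a > a', or (a = a' and b > b'). Ranking the 3 terms shows the dominant one is 8 · n^3 · (log n)^3. Hence f(n) ∈ Θ(n^3 · (log n)^3).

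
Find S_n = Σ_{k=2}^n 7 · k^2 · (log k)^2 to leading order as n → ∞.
S_n ~ 7 · n^3 · (log n)^2 / 3

By integral comparison, S_n = ∫_1^n 7 · x^2 · (log x)^2 dx + O(n^2 · (log n)^2). For the integral, the leading term of ∫_1^n x^2 (log x)^2 dx is n^3/3 · (log n)^2 (by repeated integration by parts; each step lowers the log-exponent and produces a relatively O(1/log n) correction). Hence S_n ~ 7 · n^3 · (log n)^2 / 3.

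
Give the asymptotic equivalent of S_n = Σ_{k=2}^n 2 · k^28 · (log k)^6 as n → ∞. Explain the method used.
S_n ~ 2 · n^29 · (log n)^6 / 29

By integral comparison, S_n = ∫_1^n 2 · x^28 · (log x)^6 dx + O(n^28 · (log n)^6). For the integral, the leading term of ∫_1^n x^28 (log x)^6 dx is n^29/29 · (log n)^6 (by repeated integration by parts; each step lowers the log-exponent and produces a relatively O(1/log n) correction). Hence S_n ~ 2 · n^29 · (log n)^6 / 29.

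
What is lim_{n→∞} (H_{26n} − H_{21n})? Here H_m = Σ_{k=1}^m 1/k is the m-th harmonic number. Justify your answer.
lim = ln(26/21)

Euler-Maclaurin gives H_m = ln m + γ + 1/(2m) + O(1/m^2). The γ and O(1/m) terms cancel in the difference:
  H_{26n} − H_{21n} = ln(26n) − ln(21n) + O(1/n) = ln(26/21) + O(1/n).
Hence the limit is ln(26/21).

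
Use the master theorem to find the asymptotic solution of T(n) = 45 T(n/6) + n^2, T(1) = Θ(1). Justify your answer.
T(n) = Θ(n^(log_6 45))

Master theorem: compare f(n) = n^2 to n^(log_6 45) where log_6 45 ≈ 2.125. Since 2 < log_6 45, we have f(n) = O(n^(log_6 45 − ε)) for some ε > 0 — Case 1. Hence T(n) = Θ(n^(log_6 45)).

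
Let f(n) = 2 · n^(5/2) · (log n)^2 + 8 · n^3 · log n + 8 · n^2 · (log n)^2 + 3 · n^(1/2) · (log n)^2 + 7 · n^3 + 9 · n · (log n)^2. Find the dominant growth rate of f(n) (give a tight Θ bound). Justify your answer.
f(n) ∈ Θ(n^3 · log n)

Compare the terms by growth order. For large n, n^a · (log n)^b dominates n^a' · (log n)^b' iff a > a', or (a = a' and b > b'). Ranking the 6 terms shows the dominant one is 8 · n^3 · log n. Hence f(n) ∈ Θ(n^3 · log n).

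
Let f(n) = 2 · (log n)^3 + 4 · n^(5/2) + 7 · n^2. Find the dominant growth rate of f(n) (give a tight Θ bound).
f(n) ∈ Θ(n^(5/2))

Compare the terms by growth order. For large n, n^a · (log n)^b dominates n^a' · (log n)^b' iff a > a', or (a = a' and b > b'). Ranking the 3 terms shows the dominant one is 4 · n^(5/2). Hence f(n) ∈ Θ(n^(5/2)).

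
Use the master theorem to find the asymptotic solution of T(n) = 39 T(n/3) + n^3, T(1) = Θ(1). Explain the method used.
T(n) = Θ(n^(log_3 39))

Master theorem: compare f(n) = n^3 to n^(log_3 39) where log_3 39 ≈ 3.335. Since 3 < log_3 39, we have f(n) = O(n^(log_3 39 − ε)) for some ε > 0 — Case 1. Hence T(n) = Θ(n^(log_3 39)).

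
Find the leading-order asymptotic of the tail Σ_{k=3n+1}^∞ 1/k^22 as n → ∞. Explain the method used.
Σ_{k>3n} 1/k^22 ~ 1/(21 · (3n)^21)

Compare to the integral: ∫_{3n}^∞ x^(−22) dx = [−x^(−21)/21]_{3n}^∞ = 1/((22−1)·(3n)^21). Euler-Maclaurin then gives
  Σ_{k>3n} 1/k^22 = ∫_{3n}^∞ dx/x^22 − 1/(2·(3n)^22) + O(1/(3n)^23).
(Equivalently this is ζ(22) − Σ_{k≤3n} 1/k^22.)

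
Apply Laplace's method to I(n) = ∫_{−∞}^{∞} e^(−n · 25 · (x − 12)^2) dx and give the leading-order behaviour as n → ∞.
I(n) = sqrt(π/(25n))

Here φ(x) = 25 · (x − 12)^2 has its unique minimum at x* = 12 with φ(x*) = 0 and φ''(x*) = 50. Laplace's method gives
  I(n) ~ e^(−n φ(x*)) · sqrt(2π / (n · φ''(x*))) = sqrt(2π / (50n)) = sqrt(π/(25n)).
This is exact: substituting u = (x − 12)·sqrt(25n) gives I(n) = (1/sqrt(25n)) ∫_{−∞}^{∞} e^(−u^2) du = sqrt(π/(25n)).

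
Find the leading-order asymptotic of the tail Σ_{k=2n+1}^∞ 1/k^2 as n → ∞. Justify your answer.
Σ_{k>2n} 1/k^2 ~ 1/(1 · (2n))

Compare to the integral: ∫_{2n}^∞ x^(−2) dx = [−x^(−1)/1]_{2n}^∞ = 1/((2−1)·(2n)). Euler-Maclaurin then gives
  Σ_{k>2n} 1/k^2 = ∫_{2n}^∞ dx/x^2 − 1/(2·(2n)^2) + O(1/(2n)^3).
(Equivalently this is ζ(2) − Σ_{k≤2n} 1/k^2.)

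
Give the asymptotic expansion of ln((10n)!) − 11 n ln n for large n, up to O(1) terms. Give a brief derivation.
ln((10n)!) − 11 n ln n = −n ln n + 10(ln 10 − 1) n + (1/2) ln(2π·10n) + O(1/n)

Stirling: ln((10n)!) = 10n ln(10n) − 10n + (1/2) ln(2π·10n) + O(1/n).
Expand 10n ln(10n) = 10n (ln n + ln 10) = 10n ln n + 10n ln 10.
Subtract 11n ln n: leading term is (10 − 11) n ln n = −n ln n. The next term is 10n ln 10 − 10n = 10(ln 10 − 1) n. Then the (1/2) ln(2π·10n) correction.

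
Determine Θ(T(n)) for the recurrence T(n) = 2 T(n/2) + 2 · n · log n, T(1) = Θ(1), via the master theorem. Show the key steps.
T(n) = Θ(n · (log n)^2)

Here log_2 2 = 1 and f(n) = 2 · n · log n = Θ(n^(log_2 2) · (log n)^1). This is the extended Case 2 of the master theorem (f matches the critical exponent up to log factors), giving T(n) = Θ(n^(log_2 2) · (log n)^(1+1)) = Θ(n · (log n)^2).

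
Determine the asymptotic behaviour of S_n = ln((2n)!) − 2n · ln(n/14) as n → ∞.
S_n ~ 2n · (ln 28 − 1) + O(ln n)

Stirling: ln((2n)!) = 2n ln(2n) − 2n + O(ln n).
  S_n = 2n ln(2n) − 2n − 2n ln(n/14) + O(ln n)
      = 2n ln(2n) − 2n ln n + 2n ln 14 − 2n + O(ln n)
      = 2n ln 2 + 2n ln 14 − 2n + O(ln n)
      = 2n (ln 28 − 1) + O(ln n).
Numerically ln(28) − 1 ≈ 2.3322.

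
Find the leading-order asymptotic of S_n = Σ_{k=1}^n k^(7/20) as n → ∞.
S_n ~ (20/27) · n^(27/20)

Integral comparison: Σ_{k=1}^n k^(7/20) = ∫_0^n x^(7/20) dx + O(n^(7/20)). The integral is n^(1 + 7/20) / (1 + 7/20) = n^((7+20)/20) / ((7+20)/20) = (20/27) · n^(27/20).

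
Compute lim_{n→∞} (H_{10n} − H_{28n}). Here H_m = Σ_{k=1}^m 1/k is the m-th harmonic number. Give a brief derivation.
lim = ln(10/28) = ln(5/14)

Euler-Maclaurin gives H_m = ln m + γ + 1/(2m) + O(1/m^2). The γ and O(1/m) terms cancel in the difference:
  H_{10n} − H_{28n} = ln(10n) − ln(28n) + O(1/n) = ln(10/28) + O(1/n).
Hence the limit is ln(10/28) = ln(5/14).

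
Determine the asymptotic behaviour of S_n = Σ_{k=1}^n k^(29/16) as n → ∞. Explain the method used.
S_n ~ (16/45) · n^(45/16)

Integral comparison: Σ_{k=1}^n k^(29/16) = ∫_0^n x^(29/16) dx + O(n^(29/16)). The integral is n^(1 + 29/16) / (1 + 29/16) = n^((29+16)/16) / ((29+16)/16) = (16/45) · n^(45/16).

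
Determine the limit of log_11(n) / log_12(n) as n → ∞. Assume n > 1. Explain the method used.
lim = ln(12) / ln(11) = log_11(12)

Change of base: log_11(n) = ln n / ln 11 and log_12(n) = ln n / ln 12. The ratio is (ln n / ln 11) · (ln 12 / ln n) = ln 12 / ln 11, a constant independent of n. So the limit is ln 12 / ln 11 = log_11(12).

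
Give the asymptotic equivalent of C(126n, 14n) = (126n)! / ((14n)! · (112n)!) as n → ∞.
C(126n, 14n) ~ (387420489/16777216)^(14n) · sqrt(9/(16π·14n))

Write N = 14n. Apply Stirling to each factorial:
  (9N)! ~ sqrt(2π·9N) · (9N/e)^(9N),
  N! ~ sqrt(2π N) · (N/e)^N,
  (8N)! ~ sqrt(2π·8N) · (8N/e)^(8N).
The exponential factors combine to (9N)^(9N) / (N^N · (8N)^(8N)) = 9^(9N)/8^(8N) = (9^9/8^8)^N = (387420489/16777216)^N.
The square-root prefactors combine to sqrt(2π·9N) / (sqrt(2π N)·sqrt(2π·8N)) = sqrt(9 / (2π·8·N)) = sqrt(9/(16π·14n)).
Substituting N = 14n: C(126n, 14n) ~ (387420489/16777216)^(14n) · sqrt(9/(16π·14n)).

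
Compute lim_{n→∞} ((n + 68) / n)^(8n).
lim = e^544

Rewrite as (1 + 68/n)^(8n). By the standard limit (1 + x/n)^n → e^x, we have (1 + 68/n)^n → e^68, and raising to the 8th power gives e^544.
More precisely, ln[(1 + 68/n)^(8n)] = 8n · ln(1 + 68/n) = 8n · (68/n + O(1/n^2)) = 544 + O(1/n) → 544.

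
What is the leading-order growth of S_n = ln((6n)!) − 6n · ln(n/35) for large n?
S_n ~ 6n · (ln 210 − 1) + O(ln n)

Stirling: ln((6n)!) = 6n ln(6n) − 6n + O(ln n).
  S_n = 6n ln(6n) − 6n − 6n ln(n/35) + O(ln n)
      = 6n ln(6n) − 6n ln n + 6n ln 35 − 6n + O(ln n)
      = 6n ln 6 + 6n ln 35 − 6n + O(ln n)
      = 6n (ln 210 − 1) + O(ln n).
Numerically ln(210) − 1 ≈ 4.3471.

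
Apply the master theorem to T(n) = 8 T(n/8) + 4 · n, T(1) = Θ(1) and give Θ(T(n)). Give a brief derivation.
T(n) = Θ(n log n)

log_8 8 = 1, and f(n) = 4 · n = Θ(n^(log_8 8)). This is Case 2 of the master theorem: T(n) = Θ(f(n) · log n) = Θ(n log n).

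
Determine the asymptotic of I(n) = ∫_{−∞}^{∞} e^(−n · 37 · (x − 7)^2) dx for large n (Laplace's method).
I(n) = sqrt(π/(37n))

Here φ(x) = 37 · (x − 7)^2 has its unique minimum at x* = 7 with φ(x*) = 0 and φ''(x*) = 74. Laplace's method gives
  I(n) ~ e^(−n φ(x*)) · sqrt(2π / (n · φ''(x*))) = sqrt(2π / (74n)) = sqrt(π/(37n)).
This is exact: substituting u = (x − 7)·sqrt(37n) gives I(n) = (1/sqrt(37n)) ∫_{−∞}^{∞} e^(−u^2) du = sqrt(π/(37n)).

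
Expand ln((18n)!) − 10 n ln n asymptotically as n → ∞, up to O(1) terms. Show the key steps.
ln((18n)!) − 10 n ln n = 8 n ln n + 18(ln 18 − 1) n + (1/2) ln(2π·18n) + O(1/n)

Stirling: ln((18n)!) = 18n ln(18n) − 18n + (1/2) ln(2π·18n) + O(1/n).
Expand 18n ln(18n) = 18n (ln n + ln 18) = 18n ln n + 18n ln 18.
Subtract 10n ln n: leading term is (18 − 10) n ln n = 8 n ln n. The next term is 18n ln 18 − 18n = 18(ln 18 − 1) n. Then the (1/2) ln(2π·18n) correction.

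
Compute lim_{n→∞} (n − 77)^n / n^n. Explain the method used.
lim = e^(−77)

Rewrite as (1 − 77/n)^(n). By the standard limit (1 + x/n)^n → e^x, we have (1 − 77/n)^n → e^(−77), and raising to the 1st power gives e^(−77).
More precisely, ln[(1 − 77/n)^(n)] = n · ln(1 − 77/n) = n · (-77/n + O(1/n^2)) = -77 + O(1/n) → -77.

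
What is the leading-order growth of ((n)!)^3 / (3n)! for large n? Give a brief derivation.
((n)!)^3/(3n)! ~ ((2π·n)^(2/2) / sqrt(3)) · 3^(−3·n)  →  0

Write N = n. Stirling: N! ~ sqrt(2π N)(N/e)^N and (3N)! ~ sqrt(2π·3N)·(3N/e)^(3N).
  (N!)^3/(3N)! ~ (2π N)^(3/2) (N/e)^(3N) / [sqrt(2π·3N) (3N/e)^(3N)]
     = (2π N)^(3/2) / sqrt(2π·3N) · (N/(3N))^(3N)
     = (2π N)^((3−1)/2) / sqrt(3) · 3^(−3N).
Since 3^3 > 1, the factor 3^(−3N) decays exponentially, so the ratio → 0. Substituting N = n gives the stated form.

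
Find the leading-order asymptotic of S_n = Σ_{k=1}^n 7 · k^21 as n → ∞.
S_n ~ 7 · n^22 / 22

By integral comparison (Euler-Maclaurin), Σ_{k=1}^n 7 · k^21 = 7 · ∫_0^n x^21 dx + O(n^21) = 7 · n^22/22 + O(n^21). (Equivalently, Faulhaber's formula gives the same leading term.)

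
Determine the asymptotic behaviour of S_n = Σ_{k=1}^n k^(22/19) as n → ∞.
S_n ~ (19/41) · n^(41/19)

Integral comparison: Σ_{k=1}^n k^(22/19) = ∫_0^n x^(22/19) dx + O(n^(22/19)). The integral is n^(1 + 22/19) / (1 + 22/19) = n^((22+19)/19) / ((22+19)/19) = (19/41) · n^(41/19).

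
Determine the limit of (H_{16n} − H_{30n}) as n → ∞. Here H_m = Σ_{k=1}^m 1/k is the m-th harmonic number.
lim = ln(16/30) = ln(8/15)

Euler-Maclaurin gives H_m = ln m + γ + 1/(2m) + O(1/m^2). The γ and O(1/m) terms cancel in the difference:
  H_{16n} − H_{30n} = ln(16n) − ln(30n) + O(1/n) = ln(16/30) + O(1/n).
Hence the limit is ln(16/30) = ln(8/15).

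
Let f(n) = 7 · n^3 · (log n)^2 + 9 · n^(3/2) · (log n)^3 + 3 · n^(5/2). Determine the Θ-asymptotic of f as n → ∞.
f(n) ∈ Θ(n^3 · (log n)^2)

Compare the terms by growth order. For large n, n^a · (log n)^b dominates n^a' · (log n)^b' iff a > a', or (a = a' and b > b'). Ranking the 3 terms shows the dominant one is 7 · n^3 · (log n)^2. Hence f(n) ∈ Θ(n^3 · (log n)^2).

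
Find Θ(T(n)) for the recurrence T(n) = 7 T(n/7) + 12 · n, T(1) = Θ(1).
T(n) = Θ(n log n)

log_7 7 = 1, and f(n) = 12 · n = Θ(n^(log_7 7)). This is Case 2 of the master theorem: T(n) = Θ(f(n) · log n) = Θ(n log n).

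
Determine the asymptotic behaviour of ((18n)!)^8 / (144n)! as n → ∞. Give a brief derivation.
((18n)!)^8/(144n)! ~ ((2π·18n)^(7/2) / sqrt(8)) · 8^(−8·18n)  →  0

Write N = 18n. Stirling: N! ~ sqrt(2π N)(N/e)^N and (8N)! ~ sqrt(2π·8N)·(8N/e)^(8N).
  (N!)^8/(8N)! ~ (2π N)^(8/2) (N/e)^(8N) / [sqrt(2π·8N) (8N/e)^(8N)]
     = (2π N)^(8/2) / sqrt(2π·8N) · (N/(8N))^(8N)
     = (2π N)^((8−1)/2) / sqrt(8) · 8^(−8N).
Since 8^8 > 1, the factor 8^(−8N) decays exponentially, so the ratio → 0. Substituting N = 18n gives the stated form.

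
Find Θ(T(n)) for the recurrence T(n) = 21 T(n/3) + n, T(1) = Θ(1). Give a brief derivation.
T(n) = Θ(n^(log_3 21))

Master theorem: compare f(n) = n to n^(log_3 21) where log_3 21 ≈ 2.771. Since 1 < log_3 21, we have f(n) = O(n^(log_3 21 − ε)) for some ε > 0 — Case 1. Hence T(n) = Θ(n^(log_3 21)).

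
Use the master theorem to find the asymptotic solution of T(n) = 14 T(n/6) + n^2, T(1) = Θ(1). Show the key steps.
T(n) = Θ(n^2)

log_6 14 ≈ 1.473. f(n) = n^2 dominates n^(log_6 14) since 2 > 1.473, and the regularity condition a·f(n/b) = 14·(n/6)^2 = (14/36)·n^2 ≤ c·f(n) holds with c = 14/36 ≈ 0.389 < 1. So this is Case 3: T(n) = Θ(f(n)) = Θ(n^2).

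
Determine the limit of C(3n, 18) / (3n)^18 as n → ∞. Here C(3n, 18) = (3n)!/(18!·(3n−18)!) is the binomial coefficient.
lim = 1/18! = 1/6402373705728000

With N = 3n → ∞: C(N, 18) / N^18 = [N(N−1)…(N−17)] / (18! · N^18) = (1/18!) · 1 · (1 − 1/(3n)) · … · (1 − 17/(3n)). Each factor → 1 as N → ∞, so the limit is 1/18! = 1/6402373705728000.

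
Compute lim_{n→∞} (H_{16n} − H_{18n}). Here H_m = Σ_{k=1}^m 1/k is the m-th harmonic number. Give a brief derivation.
lim = ln(16/18) = ln(8/9)

Euler-Maclaurin gives H_m = ln m + γ + 1/(2m) + O(1/m^2). The γ and O(1/m) terms cancel in the difference:
  H_{16n} − H_{18n} = ln(16n) − ln(18n) + O(1/n) = ln(16/18) + O(1/n).
Hence the limit is ln(16/18) = ln(8/9).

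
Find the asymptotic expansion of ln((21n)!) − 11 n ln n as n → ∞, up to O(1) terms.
ln((21n)!) − 11 n ln n = 10 n ln n + 21(ln 21 − 1) n + (1/2) ln(2π·21n) + O(1/n)

Stirling: ln((21n)!) = 21n ln(21n) − 21n + (1/2) ln(2π·21n) + O(1/n).
Expand 21n ln(21n) = 21n (ln n + ln 21) = 21n ln n + 21n ln 21.
Subtract 11n ln n: leading term is (21 − 11) n ln n = 10 n ln n. The next term is 21n ln 21 − 21n = 21(ln 21 − 1) n. Then the (1/2) ln(2π·21n) correction.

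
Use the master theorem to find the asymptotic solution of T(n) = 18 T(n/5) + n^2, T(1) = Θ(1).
T(n) = Θ(n^2)

log_5 18 ≈ 1.796. f(n) = n^2 dominates n^(log_5 18) since 2 > 1.796, and the regularity condition a·f(n/b) = 18·(n/5)^2 = (18/25)·n^2 ≤ c·f(n) holds with c = 18/25 ≈ 0.72 < 1. So this is Case 3: T(n) = Θ(f(n)) = Θ(n^2).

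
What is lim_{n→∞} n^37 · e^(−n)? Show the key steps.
lim = 0

Exponentials with base > 1 dominate every fixed polynomial: for any fixed c, n^c / e^n → 0 as n → ∞ (e.g. by the ratio test, or since e^n grows faster than any power of n). Hence n^37 · e^(−n) = n^37 / e^n → 0.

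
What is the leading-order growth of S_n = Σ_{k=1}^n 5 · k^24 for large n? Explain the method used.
S_n ~ n^25 / 5

By integral comparison (Euler-Maclaurin), Σ_{k=1}^n 5 · k^24 = 5 · ∫_0^n x^24 dx + O(n^24) = 5 · n^25/25 = n^25 / 5 + O(n^24). (Equivalently, Faulhaber's formula gives the same leading term.)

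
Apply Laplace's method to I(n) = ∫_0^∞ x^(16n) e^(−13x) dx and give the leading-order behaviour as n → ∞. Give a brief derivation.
I(n) ~ (sqrt(2π·16n) / 13) · (16n/(13e))^(16n)

Write the integrand as exp(16n ln x − 13x) and set f(x) = 16n ln x − 13x. Then f'(x) = 16n/x − 13 = 0 at x* = 16n/13, and f''(x*) = −16n/x*^2 = −13^2/(16n). Laplace's method (interior maximum) gives
  I(n) ~ e^(f(x*)) · sqrt(2π / |f''(x*)|)
        = exp(16n ln(16n/13) − 16n) · sqrt(2π · 16n / 13^2)
        = (16n/13)^(16n) e^(−16n) · sqrt(2π·16n) / 13
        = (sqrt(2π·16n) / 13) · (16n/(13e))^(16n).
This matches Γ(16n+1)/13^(16n+1) with Stirling applied to Γ.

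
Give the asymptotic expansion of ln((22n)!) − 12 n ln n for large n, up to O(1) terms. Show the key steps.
ln((22n)!) − 12 n ln n = 10 n ln n + 22(ln 22 − 1) n + (1/2) ln(2π·22n) + O(1/n)

Stirling: ln((22n)!) = 22n ln(22n) − 22n + (1/2) ln(2π·22n) + O(1/n).
Expand 22n ln(22n) = 22n (ln n + ln 22) = 22n ln n + 22n ln 22.
Subtract 12n ln n: leading term is (22 − 12) n ln n = 10 n ln n. The next term is 22n ln 22 − 22n = 22(ln 22 − 1) n. Then the (1/2) ln(2π·22n) correction.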